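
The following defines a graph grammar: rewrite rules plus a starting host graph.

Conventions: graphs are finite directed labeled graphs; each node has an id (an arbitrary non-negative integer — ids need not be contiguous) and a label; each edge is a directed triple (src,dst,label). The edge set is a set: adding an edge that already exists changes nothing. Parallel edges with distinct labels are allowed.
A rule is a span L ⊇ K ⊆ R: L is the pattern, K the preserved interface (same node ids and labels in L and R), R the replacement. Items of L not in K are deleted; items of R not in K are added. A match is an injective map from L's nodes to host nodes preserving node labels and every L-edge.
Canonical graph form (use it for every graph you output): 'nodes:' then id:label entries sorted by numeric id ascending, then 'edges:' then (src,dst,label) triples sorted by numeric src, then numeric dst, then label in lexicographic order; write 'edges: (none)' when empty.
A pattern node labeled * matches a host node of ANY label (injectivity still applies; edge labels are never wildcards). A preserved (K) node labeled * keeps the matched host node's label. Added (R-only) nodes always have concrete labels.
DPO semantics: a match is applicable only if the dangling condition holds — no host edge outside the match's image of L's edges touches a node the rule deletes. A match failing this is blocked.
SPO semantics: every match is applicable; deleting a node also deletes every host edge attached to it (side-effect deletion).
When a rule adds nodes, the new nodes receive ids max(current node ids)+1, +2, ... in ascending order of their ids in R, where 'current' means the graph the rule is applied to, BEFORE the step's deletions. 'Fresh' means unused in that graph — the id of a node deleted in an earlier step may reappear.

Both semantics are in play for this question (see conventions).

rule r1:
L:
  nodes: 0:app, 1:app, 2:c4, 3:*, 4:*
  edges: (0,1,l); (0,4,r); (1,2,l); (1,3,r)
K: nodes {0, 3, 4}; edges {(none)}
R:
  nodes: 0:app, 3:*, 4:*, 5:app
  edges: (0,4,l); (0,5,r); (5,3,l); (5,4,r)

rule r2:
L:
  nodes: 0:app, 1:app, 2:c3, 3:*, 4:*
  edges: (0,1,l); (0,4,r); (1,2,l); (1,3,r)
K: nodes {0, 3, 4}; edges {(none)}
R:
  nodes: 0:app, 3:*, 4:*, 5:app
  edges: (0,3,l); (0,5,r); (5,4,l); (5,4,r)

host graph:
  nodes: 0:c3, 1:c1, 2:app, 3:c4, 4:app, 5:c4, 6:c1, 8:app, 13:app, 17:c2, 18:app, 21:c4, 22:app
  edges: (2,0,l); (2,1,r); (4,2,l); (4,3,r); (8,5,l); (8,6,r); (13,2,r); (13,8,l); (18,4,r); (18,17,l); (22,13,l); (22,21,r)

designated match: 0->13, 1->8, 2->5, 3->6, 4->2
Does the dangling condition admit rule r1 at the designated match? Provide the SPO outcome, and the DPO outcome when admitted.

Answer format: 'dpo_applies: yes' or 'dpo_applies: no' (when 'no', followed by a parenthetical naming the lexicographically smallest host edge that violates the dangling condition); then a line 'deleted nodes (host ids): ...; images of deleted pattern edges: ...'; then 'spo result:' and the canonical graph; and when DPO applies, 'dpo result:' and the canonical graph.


dpo_applies: yes
deleted nodes (host ids): 5, 8; images of deleted pattern edges: (8,5,l); (8,6,r); (13,2,r); (13,8,l)
spo result:
nodes: 0:c3, 1:c1, 2:app, 3:c4, 4:app, 6:c1, 13:app, 17:c2, 18:app, 21:c4, 22:app, 23:app
edges: (2,0,l); (2,1,r); (4,2,l); (4,3,r); (13,2,l); (13,23,r); (18,4,r); (18,17,l); (22,13,l); (22,21,r); (23,2,r); (23,6,l)
dpo result:
nodes: 0:c3, 1:c1, 2:app, 3:c4, 4:app, 6:c1, 13:app, 17:c2, 18:app, 21:c4, 22:app, 23:app
edges: (2,0,l); (2,1,r); (4,2,l); (4,3,r); (13,2,l); (13,23,r); (18,4,r); (18,17,l); (22,13,l); (22,21,r); (23,2,r); (23,6,l)


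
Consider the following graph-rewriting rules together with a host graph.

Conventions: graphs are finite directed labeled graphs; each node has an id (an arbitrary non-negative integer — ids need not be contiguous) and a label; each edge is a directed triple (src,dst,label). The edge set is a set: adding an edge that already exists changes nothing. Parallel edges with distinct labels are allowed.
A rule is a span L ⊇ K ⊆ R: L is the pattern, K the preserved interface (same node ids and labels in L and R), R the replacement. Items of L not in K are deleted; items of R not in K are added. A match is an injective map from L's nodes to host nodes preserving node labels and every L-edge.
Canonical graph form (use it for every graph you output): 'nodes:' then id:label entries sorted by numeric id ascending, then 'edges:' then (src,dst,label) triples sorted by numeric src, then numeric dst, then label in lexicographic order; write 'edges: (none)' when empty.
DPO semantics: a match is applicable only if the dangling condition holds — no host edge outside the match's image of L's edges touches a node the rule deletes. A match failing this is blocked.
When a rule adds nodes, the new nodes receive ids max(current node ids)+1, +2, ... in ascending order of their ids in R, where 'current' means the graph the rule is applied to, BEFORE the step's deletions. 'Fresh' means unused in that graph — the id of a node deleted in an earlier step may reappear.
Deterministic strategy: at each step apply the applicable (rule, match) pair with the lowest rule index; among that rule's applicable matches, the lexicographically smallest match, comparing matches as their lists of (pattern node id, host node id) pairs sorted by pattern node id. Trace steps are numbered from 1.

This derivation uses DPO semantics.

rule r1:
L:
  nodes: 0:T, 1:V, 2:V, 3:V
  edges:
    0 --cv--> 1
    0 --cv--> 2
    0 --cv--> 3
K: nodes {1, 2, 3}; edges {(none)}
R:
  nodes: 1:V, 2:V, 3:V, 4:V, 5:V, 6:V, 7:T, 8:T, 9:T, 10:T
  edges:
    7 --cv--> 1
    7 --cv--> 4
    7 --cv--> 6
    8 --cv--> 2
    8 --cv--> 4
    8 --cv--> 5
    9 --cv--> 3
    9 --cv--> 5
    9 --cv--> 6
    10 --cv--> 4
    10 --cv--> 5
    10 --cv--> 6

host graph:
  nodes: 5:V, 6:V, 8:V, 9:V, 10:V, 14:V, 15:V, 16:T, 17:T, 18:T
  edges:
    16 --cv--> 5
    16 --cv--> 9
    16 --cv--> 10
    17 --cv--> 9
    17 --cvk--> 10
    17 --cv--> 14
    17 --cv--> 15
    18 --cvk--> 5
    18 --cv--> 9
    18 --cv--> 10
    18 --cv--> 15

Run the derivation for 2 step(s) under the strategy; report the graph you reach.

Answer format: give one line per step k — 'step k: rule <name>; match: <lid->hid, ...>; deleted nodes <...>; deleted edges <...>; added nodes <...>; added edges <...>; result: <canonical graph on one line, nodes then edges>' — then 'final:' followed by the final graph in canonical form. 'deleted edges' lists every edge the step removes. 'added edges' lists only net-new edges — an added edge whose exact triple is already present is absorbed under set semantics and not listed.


step 1: rule r1; match: 0->16, 1->5, 2->9, 3->10; deleted nodes 16; deleted edges (16,5,cv); (16,9,cv); (16,10,cv); added nodes 19, 20, 21, 22, 23, 24, 25; added edges (22,5,cv); (22,19,cv); (22,21,cv); (23,9,cv); (23,19,cv); (23,20,cv); (24,10,cv); (24,20,cv); (24,21,cv); (25,19,cv); (25,20,cv); (25,21,cv); result: nodes: 5:V, 6:V, 8:V, 9:V, 10:V, 14:V, 15:V, 17:T, 18:T, 19:V, 20:V, 21:V, 22:T, 23:T, 24:T, 25:T edges: (17,9,cv); (17,10,cvk); (17,14,cv); (17,15,cv); (18,5,cvk); (18,9,cv); (18,10,cv); (18,15,cv); (22,5,cv); (22,19,cv); (22,21,cv); (23,9,cv); (23,19,cv); (23,20,cv); (24,10,cv); (24,20,cv); (24,21,cv); (25,19,cv); (25,20,cv); (25,21,cv)
step 2: rule r1; match: 0->22, 1->5, 2->19, 3->21; deleted nodes 22; deleted edges (22,5,cv); (22,19,cv); (22,21,cv); added nodes 26, 27, 28, 29, 30, 31, 32; added edges (29,5,cv); (29,26,cv); (29,28,cv); (30,19,cv); (30,26,cv); (30,27,cv); (31,21,cv); (31,27,cv); (31,28,cv); (32,26,cv); (32,27,cv); (32,28,cv); result: nodes: 5:V, 6:V, 8:V, 9:V, 10:V, 14:V, 15:V, 17:T, 18:T, 19:V, 20:V, 21:V, 23:T, 24:T, 25:T, 26:V, 27:V, 28:V, 29:T, 30:T, 31:T, 32:T edges: (17,9,cv); (17,10,cvk); (17,14,cv); (17,15,cv); (18,5,cvk); (18,9,cv); (18,10,cv); (18,15,cv); (23,9,cv); (23,19,cv); (23,20,cv); (24,10,cv); (24,20,cv); (24,21,cv); (25,19,cv); (25,20,cv); (25,21,cv); (29,5,cv); (29,26,cv); (29,28,cv); (30,19,cv); (30,26,cv); (30,27,cv); (31,21,cv); (31,27,cv); (31,28,cv); (32,26,cv); (32,27,cv); (32,28,cv)
final:
nodes: 5:V, 6:V, 8:V, 9:V, 10:V, 14:V, 15:V, 17:T, 18:T, 19:V, 20:V, 21:V, 23:T, 24:T, 25:T, 26:V, 27:V, 28:V, 29:T, 30:T, 31:T, 32:T
edges: (17,9,cv); (17,10,cvk); (17,14,cv); (17,15,cv); (18,5,cvk); (18,9,cv); (18,10,cv); (18,15,cv); (23,9,cv); (23,19,cv); (23,20,cv); (24,10,cv); (24,20,cv); (24,21,cv); (25,19,cv); (25,20,cv); (25,21,cv); (29,5,cv); (29,26,cv); (29,28,cv); (30,19,cv); (30,26,cv); (30,27,cv); (31,21,cv); (31,27,cv); (31,28,cv); (32,26,cv); (32,27,cv); (32,28,cv)


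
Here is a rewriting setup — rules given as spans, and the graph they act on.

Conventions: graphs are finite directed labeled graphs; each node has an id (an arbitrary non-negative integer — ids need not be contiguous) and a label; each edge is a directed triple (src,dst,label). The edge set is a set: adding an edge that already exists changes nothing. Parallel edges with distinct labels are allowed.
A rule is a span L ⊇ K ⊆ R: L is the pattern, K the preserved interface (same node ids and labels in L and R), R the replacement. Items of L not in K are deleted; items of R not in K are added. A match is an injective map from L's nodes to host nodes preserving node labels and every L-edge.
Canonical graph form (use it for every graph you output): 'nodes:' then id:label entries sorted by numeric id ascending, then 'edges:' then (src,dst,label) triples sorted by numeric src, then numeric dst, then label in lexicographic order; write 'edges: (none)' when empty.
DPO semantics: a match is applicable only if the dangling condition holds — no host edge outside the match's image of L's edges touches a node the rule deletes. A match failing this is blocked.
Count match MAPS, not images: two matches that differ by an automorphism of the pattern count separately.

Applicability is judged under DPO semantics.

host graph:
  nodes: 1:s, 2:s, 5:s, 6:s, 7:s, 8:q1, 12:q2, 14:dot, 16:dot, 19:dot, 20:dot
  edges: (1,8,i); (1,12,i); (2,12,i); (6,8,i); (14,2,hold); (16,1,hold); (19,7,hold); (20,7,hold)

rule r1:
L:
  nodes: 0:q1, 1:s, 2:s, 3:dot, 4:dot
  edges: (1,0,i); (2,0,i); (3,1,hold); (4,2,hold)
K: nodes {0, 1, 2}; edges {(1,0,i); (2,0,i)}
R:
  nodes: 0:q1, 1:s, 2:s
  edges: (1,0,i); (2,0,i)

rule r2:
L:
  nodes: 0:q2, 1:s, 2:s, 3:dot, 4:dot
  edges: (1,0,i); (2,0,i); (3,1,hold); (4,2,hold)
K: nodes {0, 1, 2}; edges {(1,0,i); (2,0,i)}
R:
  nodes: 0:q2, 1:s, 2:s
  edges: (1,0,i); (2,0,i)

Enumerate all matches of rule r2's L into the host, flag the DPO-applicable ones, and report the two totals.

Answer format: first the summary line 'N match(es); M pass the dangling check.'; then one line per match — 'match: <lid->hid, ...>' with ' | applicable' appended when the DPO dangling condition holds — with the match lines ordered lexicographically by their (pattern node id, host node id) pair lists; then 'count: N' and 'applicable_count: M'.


2 match(es); 2 pass the dangling check.
match: 0->12, 1->1, 2->2, 3->16, 4->14 | applicable
match: 0->12, 1->2, 2->1, 3->14, 4->16 | applicable
count: 2
applicable_count: 2


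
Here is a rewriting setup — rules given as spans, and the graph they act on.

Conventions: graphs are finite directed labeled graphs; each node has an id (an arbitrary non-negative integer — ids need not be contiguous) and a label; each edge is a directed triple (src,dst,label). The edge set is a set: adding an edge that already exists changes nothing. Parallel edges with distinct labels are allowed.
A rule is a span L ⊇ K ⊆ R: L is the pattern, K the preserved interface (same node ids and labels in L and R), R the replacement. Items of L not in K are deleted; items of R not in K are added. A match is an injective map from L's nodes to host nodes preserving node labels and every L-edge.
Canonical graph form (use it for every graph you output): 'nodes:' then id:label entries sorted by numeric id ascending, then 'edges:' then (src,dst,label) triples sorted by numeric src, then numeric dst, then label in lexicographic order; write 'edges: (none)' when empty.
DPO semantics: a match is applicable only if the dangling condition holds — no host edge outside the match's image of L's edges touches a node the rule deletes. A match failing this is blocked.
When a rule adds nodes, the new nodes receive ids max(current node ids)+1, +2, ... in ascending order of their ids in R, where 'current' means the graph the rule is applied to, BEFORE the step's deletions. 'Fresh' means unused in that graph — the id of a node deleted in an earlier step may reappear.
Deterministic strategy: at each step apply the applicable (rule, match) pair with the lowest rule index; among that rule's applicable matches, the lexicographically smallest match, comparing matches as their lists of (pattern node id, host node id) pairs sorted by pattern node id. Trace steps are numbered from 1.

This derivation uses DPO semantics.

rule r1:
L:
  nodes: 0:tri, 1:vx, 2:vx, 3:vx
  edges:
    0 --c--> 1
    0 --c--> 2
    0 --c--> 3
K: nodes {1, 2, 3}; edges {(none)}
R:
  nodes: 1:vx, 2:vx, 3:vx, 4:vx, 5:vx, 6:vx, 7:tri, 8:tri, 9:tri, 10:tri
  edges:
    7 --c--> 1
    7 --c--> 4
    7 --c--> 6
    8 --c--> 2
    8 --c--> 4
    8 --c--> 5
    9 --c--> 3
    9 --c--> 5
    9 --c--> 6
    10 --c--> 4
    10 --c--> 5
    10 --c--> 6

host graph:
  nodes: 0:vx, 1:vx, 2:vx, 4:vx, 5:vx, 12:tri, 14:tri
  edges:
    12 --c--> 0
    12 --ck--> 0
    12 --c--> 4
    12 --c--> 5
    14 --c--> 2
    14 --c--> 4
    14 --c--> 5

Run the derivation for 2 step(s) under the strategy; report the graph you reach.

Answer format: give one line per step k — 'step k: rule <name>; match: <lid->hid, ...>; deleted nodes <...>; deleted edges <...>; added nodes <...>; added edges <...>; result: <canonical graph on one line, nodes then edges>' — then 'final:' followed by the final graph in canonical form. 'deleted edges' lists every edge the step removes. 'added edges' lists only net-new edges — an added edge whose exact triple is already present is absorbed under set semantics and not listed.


step 1: rule r1; match: 0->14, 1->2, 2->4, 3->5; deleted nodes 14; deleted edges (14,2,c); (14,4,c); (14,5,c); added nodes 15, 16, 17, 18, 19, 20, 21; added edges (18,2,c); (18,15,c); (18,17,c); (19,4,c); (19,15,c); (19,16,c); (20,5,c); (20,16,c); (20,17,c); (21,15,c); (21,16,c); (21,17,c); result: nodes: 0:vx, 1:vx, 2:vx, 4:vx, 5:vx, 12:tri, 15:vx, 16:vx, 17:vx, 18:tri, 19:tri, 20:tri, 21:tri edges: (12,0,c); (12,0,ck); (12,4,c); (12,5,c); (18,2,c); (18,15,c); (18,17,c); (19,4,c); (19,15,c); (19,16,c); (20,5,c); (20,16,c); (20,17,c); (21,15,c); (21,16,c); (21,17,c)
step 2: rule r1; match: 0->18, 1->2, 2->15, 3->17; deleted nodes 18; deleted edges (18,2,c); (18,15,c); (18,17,c); added nodes 22, 23, 24, 25, 26, 27, 28; added edges (25,2,c); (25,22,c); (25,24,c); (26,15,c); (26,22,c); (26,23,c); (27,17,c); (27,23,c); (27,24,c); (28,22,c); (28,23,c); (28,24,c); result: nodes: 0:vx, 1:vx, 2:vx, 4:vx, 5:vx, 12:tri, 15:vx, 16:vx, 17:vx, 19:tri, 20:tri, 21:tri, 22:vx, 23:vx, 24:vx, 25:tri, 26:tri, 27:tri, 28:tri edges: (12,0,c); (12,0,ck); (12,4,c); (12,5,c); (19,4,c); (19,15,c); (19,16,c); (20,5,c); (20,16,c); (20,17,c); (21,15,c); (21,16,c); (21,17,c); (25,2,c); (25,22,c); (25,24,c); (26,15,c); (26,22,c); (26,23,c); (27,17,c); (27,23,c); (27,24,c); (28,22,c); (28,23,c); (28,24,c)
final:
nodes: 0:vx, 1:vx, 2:vx, 4:vx, 5:vx, 12:tri, 15:vx, 16:vx, 17:vx, 19:tri, 20:tri, 21:tri, 22:vx, 23:vx, 24:vx, 25:tri, 26:tri, 27:tri, 28:tri
edges: (12,0,c); (12,0,ck); (12,4,c); (12,5,c); (19,4,c); (19,15,c); (19,16,c); (20,5,c); (20,16,c); (20,17,c); (21,15,c); (21,16,c); (21,17,c); (25,2,c); (25,22,c); (25,24,c); (26,15,c); (26,22,c); (26,23,c); (27,17,c); (27,23,c); (27,24,c); (28,22,c); (28,23,c); (28,24,c)


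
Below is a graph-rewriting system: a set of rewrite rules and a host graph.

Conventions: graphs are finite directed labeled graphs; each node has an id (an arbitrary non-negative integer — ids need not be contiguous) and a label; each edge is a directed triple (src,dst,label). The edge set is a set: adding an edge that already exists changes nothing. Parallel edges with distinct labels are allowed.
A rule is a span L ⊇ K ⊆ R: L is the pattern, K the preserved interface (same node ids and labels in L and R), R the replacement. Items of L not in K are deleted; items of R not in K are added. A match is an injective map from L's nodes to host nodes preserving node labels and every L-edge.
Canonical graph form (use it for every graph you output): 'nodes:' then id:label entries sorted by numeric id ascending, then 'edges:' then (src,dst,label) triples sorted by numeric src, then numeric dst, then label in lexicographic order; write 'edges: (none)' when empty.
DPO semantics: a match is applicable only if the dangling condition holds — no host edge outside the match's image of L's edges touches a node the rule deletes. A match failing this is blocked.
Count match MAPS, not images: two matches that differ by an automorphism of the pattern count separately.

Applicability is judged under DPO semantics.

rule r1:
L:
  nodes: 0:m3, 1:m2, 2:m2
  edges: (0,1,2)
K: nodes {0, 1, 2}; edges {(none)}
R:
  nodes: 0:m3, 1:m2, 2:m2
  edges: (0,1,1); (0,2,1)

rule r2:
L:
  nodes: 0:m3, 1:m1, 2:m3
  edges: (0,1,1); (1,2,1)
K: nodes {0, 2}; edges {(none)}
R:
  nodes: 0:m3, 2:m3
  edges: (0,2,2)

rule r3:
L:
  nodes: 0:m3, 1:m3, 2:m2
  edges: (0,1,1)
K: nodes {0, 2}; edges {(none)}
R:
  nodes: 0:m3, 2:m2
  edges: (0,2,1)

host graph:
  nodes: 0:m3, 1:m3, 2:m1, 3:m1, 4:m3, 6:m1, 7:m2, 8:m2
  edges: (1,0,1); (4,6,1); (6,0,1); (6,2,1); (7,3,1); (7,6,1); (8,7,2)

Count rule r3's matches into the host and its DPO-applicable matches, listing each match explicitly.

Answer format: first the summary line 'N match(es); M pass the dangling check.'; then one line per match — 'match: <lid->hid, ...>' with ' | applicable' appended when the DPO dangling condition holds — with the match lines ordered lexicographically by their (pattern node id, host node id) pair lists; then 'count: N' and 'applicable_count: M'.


2 match(es); 0 pass the dangling check.
match: 0->1, 1->0, 2->7
match: 0->1, 1->0, 2->8
count: 2
applicable_count: 0


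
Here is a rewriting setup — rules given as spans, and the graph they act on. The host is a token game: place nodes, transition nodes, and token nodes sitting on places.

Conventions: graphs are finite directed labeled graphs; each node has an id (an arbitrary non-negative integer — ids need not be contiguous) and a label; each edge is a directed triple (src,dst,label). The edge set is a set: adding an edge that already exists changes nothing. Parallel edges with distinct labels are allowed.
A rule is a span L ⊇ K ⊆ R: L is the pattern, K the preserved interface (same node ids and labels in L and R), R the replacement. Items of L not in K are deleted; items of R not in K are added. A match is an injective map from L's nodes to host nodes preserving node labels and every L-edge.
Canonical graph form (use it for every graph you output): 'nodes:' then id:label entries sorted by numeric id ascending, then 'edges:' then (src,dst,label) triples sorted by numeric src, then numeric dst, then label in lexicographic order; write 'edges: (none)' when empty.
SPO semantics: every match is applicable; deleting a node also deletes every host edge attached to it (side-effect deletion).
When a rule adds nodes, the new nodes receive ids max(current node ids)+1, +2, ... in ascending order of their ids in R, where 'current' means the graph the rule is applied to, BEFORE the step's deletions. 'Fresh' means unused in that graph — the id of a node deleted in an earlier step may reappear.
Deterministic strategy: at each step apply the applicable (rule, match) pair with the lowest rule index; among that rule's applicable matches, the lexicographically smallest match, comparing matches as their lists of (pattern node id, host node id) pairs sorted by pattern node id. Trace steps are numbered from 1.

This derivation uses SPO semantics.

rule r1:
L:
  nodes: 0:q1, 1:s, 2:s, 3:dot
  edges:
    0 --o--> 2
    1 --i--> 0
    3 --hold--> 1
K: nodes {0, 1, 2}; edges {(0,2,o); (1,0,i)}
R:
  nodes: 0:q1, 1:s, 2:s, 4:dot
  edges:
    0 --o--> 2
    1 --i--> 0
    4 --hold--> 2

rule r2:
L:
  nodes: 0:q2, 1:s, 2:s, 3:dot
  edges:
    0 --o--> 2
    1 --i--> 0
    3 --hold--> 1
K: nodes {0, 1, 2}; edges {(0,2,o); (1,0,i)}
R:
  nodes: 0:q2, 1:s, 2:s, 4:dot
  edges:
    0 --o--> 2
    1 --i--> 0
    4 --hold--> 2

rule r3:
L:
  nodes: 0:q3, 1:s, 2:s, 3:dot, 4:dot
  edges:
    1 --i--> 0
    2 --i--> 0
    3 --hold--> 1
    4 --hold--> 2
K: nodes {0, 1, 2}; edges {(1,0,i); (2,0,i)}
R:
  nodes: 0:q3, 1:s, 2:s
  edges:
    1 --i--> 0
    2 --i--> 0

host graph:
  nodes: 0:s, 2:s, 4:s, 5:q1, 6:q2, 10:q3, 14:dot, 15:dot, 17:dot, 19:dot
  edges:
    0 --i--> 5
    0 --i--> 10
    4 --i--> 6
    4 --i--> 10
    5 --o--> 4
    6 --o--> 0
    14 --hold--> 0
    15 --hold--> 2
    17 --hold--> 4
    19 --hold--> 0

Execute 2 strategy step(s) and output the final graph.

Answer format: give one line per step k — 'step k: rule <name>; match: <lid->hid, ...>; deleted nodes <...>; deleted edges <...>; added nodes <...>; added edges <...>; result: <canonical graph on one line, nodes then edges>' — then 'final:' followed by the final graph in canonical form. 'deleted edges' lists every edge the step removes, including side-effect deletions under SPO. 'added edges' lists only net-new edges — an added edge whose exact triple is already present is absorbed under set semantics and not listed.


step 1: rule r1; match: 0->5, 1->0, 2->4, 3->14; deleted nodes 14; deleted edges (14,0,hold); added nodes 20; added edges (20,4,hold); result: nodes: 0:s, 2:s, 4:s, 5:q1, 6:q2, 10:q3, 15:dot, 17:dot, 19:dot, 20:dot edges: (0,5,i); (0,10,i); (4,6,i); (4,10,i); (5,4,o); (6,0,o); (15,2,hold); (17,4,hold); (19,0,hold); (20,4,hold)
step 2: rule r1; match: 0->5, 1->0, 2->4, 3->19; deleted nodes 19; deleted edges (19,0,hold); added nodes 21; added edges (21,4,hold); result: nodes: 0:s, 2:s, 4:s, 5:q1, 6:q2, 10:q3, 15:dot, 17:dot, 20:dot, 21:dot edges: (0,5,i); (0,10,i); (4,6,i); (4,10,i); (5,4,o); (6,0,o); (15,2,hold); (17,4,hold); (20,4,hold); (21,4,hold)
final:
nodes: 0:s, 2:s, 4:s, 5:q1, 6:q2, 10:q3, 15:dot, 17:dot, 20:dot, 21:dot
edges: (0,5,i); (0,10,i); (4,6,i); (4,10,i); (5,4,o); (6,0,o); (15,2,hold); (17,4,hold); (20,4,hold); (21,4,hold)


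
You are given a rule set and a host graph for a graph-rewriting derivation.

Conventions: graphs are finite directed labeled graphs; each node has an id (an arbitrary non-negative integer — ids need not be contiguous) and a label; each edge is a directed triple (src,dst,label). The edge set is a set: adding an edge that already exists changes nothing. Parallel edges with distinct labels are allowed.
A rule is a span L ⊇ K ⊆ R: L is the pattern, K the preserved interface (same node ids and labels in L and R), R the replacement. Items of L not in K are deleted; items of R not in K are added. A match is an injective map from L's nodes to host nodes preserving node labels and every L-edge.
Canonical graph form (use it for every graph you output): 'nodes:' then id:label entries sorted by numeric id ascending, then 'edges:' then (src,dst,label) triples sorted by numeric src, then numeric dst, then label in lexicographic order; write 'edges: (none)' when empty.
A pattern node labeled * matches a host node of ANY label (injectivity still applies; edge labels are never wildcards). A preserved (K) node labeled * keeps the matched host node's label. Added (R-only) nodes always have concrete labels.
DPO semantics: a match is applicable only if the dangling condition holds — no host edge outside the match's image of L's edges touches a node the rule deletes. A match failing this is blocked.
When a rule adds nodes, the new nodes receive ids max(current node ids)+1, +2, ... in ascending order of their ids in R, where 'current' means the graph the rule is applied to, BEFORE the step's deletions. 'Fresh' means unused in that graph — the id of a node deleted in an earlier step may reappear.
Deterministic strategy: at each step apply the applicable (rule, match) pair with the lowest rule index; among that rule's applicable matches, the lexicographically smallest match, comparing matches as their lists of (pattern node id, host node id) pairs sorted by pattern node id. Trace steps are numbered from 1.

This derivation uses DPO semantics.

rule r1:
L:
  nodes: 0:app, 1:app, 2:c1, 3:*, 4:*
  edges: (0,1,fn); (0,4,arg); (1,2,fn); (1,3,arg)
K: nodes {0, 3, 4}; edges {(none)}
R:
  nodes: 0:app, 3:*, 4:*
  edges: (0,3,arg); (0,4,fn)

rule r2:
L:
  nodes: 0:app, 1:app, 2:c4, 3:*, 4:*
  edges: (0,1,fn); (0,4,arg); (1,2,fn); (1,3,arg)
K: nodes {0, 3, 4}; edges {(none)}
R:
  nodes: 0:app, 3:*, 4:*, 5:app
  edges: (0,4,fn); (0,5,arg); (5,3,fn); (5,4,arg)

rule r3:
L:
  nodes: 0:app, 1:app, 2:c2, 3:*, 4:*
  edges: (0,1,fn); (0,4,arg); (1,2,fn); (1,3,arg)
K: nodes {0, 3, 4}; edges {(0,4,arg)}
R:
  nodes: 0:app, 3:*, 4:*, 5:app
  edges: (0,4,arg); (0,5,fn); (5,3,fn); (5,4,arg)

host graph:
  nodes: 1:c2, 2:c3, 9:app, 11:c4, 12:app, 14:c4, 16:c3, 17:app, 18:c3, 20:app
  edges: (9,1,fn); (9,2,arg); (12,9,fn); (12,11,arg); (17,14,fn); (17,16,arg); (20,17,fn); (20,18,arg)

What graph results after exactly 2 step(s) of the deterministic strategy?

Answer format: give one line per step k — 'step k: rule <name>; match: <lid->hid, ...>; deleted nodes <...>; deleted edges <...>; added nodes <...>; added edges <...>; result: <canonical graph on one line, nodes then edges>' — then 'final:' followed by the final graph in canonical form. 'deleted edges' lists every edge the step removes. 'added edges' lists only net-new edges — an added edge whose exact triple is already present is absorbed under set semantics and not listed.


step 1: rule r2; match: 0->20, 1->17, 2->14, 3->16, 4->18; deleted nodes 14, 17; deleted edges (17,14,fn); (17,16,arg); (20,17,fn); (20,18,arg); added nodes 21; added edges (20,18,fn); (20,21,arg); (21,16,fn); (21,18,arg); result: nodes: 1:c2, 2:c3, 9:app, 11:c4, 12:app, 16:c3, 18:c3, 20:app, 21:app edges: (9,1,fn); (9,2,arg); (12,9,fn); (12,11,arg); (20,18,fn); (20,21,arg); (21,16,fn); (21,18,arg)
step 2: rule r3; match: 0->12, 1->9, 2->1, 3->2, 4->11; deleted nodes 1, 9; deleted edges (9,1,fn); (9,2,arg); (12,9,fn); added nodes 22; added edges (12,22,fn); (22,2,fn); (22,11,arg); result: nodes: 2:c3, 11:c4, 12:app, 16:c3, 18:c3, 20:app, 21:app, 22:app edges: (12,11,arg); (12,22,fn); (20,18,fn); (20,21,arg); (21,16,fn); (21,18,arg); (22,2,fn); (22,11,arg)
final:
nodes: 2:c3, 11:c4, 12:app, 16:c3, 18:c3, 20:app, 21:app, 22:app
edges: (12,11,arg); (12,22,fn); (20,18,fn); (20,21,arg); (21,16,fn); (21,18,arg); (22,2,fn); (22,11,arg)


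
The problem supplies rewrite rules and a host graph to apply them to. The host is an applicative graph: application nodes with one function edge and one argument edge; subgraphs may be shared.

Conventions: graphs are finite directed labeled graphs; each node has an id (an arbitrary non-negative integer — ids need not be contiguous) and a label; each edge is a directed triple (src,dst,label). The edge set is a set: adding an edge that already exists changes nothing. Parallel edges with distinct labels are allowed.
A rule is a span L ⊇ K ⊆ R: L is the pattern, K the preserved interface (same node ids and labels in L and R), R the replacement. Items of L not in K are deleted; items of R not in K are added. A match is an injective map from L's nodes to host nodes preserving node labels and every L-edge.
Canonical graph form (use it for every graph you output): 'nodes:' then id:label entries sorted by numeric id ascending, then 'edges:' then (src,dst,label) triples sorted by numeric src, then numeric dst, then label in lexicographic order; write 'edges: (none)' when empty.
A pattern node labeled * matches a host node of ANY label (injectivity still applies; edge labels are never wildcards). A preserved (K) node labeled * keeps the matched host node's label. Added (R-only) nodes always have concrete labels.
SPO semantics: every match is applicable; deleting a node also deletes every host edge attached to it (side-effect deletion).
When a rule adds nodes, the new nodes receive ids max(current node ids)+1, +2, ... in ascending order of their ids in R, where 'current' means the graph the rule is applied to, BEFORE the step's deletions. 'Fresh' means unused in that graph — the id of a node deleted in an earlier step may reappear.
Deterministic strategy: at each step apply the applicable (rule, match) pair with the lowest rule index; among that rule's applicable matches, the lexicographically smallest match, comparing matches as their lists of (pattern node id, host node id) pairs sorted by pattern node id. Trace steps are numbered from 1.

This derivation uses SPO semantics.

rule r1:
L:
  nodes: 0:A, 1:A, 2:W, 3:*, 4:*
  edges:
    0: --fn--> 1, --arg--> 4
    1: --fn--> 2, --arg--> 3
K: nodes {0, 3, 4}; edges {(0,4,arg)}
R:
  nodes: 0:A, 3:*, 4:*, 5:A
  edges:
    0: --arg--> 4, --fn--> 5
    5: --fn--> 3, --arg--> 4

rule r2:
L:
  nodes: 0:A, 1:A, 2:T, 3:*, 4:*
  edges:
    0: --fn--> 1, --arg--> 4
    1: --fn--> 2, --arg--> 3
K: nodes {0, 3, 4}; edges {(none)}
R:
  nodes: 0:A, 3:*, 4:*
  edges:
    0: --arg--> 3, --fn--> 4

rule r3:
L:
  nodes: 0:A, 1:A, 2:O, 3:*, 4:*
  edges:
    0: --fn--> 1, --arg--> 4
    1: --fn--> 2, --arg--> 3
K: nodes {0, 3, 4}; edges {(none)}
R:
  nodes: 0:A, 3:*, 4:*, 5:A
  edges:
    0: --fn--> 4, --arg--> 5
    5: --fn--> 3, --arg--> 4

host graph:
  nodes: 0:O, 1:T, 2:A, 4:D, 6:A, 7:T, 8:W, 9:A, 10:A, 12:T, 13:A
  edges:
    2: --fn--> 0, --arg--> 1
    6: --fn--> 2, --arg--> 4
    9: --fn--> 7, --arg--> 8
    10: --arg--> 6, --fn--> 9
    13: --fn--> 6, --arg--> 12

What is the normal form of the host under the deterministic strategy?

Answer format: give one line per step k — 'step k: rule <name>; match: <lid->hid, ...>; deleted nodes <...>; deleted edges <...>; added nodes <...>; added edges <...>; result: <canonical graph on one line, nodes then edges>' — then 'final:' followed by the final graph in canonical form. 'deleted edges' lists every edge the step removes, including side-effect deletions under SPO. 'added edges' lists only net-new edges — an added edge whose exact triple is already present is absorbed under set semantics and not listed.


step 1: rule r2; match: 0->10, 1->9, 2->7, 3->8, 4->6; deleted nodes 7, 9; deleted edges (9,7,fn); (9,8,arg); (10,6,arg); (10,9,fn); added nodes (none); added edges (10,6,fn); (10,8,arg); result: nodes: 0:O, 1:T, 2:A, 4:D, 6:A, 8:W, 10:A, 12:T, 13:A edges: (2,0,fn); (2,1,arg); (6,2,fn); (6,4,arg); (10,6,fn); (10,8,arg); (13,6,fn); (13,12,arg)
step 2: rule r3; match: 0->6, 1->2, 2->0, 3->1, 4->4; deleted nodes 0, 2; deleted edges (2,0,fn); (2,1,arg); (6,2,fn); (6,4,arg); added nodes 14; added edges (6,4,fn); (6,14,arg); (14,1,fn); (14,4,arg); result: nodes: 1:T, 4:D, 6:A, 8:W, 10:A, 12:T, 13:A, 14:A edges: (6,4,fn); (6,14,arg); (10,6,fn); (10,8,arg); (13,6,fn); (13,12,arg); (14,1,fn); (14,4,arg)
final:
nodes: 1:T, 4:D, 6:A, 8:W, 10:A, 12:T, 13:A, 14:A
edges: (6,4,fn); (6,14,arg); (10,6,fn); (10,8,arg); (13,6,fn); (13,12,arg); (14,1,fn); (14,4,arg)


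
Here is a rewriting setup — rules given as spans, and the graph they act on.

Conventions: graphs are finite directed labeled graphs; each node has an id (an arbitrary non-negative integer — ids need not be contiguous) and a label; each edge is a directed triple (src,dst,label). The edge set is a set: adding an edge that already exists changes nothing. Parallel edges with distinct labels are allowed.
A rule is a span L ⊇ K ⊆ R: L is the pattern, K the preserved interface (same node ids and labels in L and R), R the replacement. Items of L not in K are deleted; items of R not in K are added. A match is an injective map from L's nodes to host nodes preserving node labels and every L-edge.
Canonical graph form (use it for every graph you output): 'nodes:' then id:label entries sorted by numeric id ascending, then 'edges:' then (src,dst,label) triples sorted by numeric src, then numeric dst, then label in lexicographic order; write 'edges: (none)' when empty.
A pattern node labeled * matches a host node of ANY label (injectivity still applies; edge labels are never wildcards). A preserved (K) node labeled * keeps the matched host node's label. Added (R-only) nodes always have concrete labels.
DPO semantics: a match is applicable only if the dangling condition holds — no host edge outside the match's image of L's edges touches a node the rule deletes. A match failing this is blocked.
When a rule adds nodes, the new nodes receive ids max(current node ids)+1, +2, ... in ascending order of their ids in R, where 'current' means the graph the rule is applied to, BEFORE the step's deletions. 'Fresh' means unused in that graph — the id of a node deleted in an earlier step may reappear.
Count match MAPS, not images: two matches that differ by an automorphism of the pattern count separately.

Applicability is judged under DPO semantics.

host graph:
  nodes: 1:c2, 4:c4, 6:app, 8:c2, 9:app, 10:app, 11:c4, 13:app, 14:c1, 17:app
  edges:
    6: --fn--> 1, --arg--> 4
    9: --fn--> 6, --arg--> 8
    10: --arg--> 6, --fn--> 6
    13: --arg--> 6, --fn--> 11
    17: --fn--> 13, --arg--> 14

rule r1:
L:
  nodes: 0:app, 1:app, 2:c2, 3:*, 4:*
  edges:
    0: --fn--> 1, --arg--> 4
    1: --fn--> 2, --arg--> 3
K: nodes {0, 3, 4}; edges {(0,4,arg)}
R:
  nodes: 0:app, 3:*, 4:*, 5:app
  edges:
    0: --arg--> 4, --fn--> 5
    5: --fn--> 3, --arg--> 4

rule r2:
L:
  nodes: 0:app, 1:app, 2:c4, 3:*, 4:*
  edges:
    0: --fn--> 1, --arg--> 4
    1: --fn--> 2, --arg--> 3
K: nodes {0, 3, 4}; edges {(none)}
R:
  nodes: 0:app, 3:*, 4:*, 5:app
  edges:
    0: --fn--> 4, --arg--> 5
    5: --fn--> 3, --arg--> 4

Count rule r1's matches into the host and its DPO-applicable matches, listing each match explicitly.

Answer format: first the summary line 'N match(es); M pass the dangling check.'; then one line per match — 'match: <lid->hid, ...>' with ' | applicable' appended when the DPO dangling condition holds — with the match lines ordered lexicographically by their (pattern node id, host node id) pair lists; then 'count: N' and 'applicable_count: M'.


1 match(es); 0 pass the dangling check.
match: 0->9, 1->6, 2->1, 3->4, 4->8
count: 1
applicable_count: 0


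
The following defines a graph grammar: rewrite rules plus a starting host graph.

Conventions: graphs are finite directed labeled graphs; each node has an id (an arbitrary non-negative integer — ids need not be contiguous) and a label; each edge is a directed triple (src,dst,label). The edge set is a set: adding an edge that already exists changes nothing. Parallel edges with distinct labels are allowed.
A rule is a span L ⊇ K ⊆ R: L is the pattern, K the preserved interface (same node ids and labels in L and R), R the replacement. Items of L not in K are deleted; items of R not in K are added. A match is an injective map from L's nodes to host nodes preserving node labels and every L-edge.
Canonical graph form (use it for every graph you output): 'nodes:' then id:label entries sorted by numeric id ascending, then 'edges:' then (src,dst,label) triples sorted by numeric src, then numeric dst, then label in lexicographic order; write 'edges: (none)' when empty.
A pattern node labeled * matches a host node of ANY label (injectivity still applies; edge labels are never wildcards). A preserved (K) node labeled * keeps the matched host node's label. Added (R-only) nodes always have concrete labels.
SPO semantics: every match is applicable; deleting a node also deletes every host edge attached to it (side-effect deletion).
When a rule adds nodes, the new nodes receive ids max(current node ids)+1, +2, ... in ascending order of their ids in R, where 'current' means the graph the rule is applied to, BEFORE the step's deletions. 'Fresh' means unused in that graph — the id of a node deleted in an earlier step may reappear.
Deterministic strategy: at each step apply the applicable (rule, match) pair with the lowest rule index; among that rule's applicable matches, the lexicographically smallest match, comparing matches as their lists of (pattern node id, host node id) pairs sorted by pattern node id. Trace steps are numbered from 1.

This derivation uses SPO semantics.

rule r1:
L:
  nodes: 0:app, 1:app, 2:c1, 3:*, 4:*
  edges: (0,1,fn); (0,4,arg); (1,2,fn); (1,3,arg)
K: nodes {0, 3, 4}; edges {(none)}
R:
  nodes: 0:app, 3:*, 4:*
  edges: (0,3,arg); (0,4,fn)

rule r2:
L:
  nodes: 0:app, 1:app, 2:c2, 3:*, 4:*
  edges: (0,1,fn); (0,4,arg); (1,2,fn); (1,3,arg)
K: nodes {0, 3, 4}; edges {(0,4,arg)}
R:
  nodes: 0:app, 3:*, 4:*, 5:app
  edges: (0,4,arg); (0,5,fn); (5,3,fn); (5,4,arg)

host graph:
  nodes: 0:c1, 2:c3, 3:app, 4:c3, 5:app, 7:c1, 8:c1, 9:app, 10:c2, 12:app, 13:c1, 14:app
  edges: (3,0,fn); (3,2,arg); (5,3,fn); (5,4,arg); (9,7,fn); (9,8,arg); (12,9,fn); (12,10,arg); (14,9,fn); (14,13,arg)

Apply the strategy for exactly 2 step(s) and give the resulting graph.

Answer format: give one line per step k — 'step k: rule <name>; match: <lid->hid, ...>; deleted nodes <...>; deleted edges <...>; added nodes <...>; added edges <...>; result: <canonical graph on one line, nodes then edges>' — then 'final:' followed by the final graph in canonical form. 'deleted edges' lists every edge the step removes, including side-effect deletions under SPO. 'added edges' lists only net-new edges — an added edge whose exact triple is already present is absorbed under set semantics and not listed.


step 1: rule r1; match: 0->5, 1->3, 2->0, 3->2, 4->4; deleted nodes 0, 3; deleted edges (3,0,fn); (3,2,arg); (5,3,fn); (5,4,arg); added nodes (none); added edges (5,2,arg); (5,4,fn); result: nodes: 2:c3, 4:c3, 5:app, 7:c1, 8:c1, 9:app, 10:c2, 12:app, 13:c1, 14:app edges: (5,2,arg); (5,4,fn); (9,7,fn); (9,8,arg); (12,9,fn); (12,10,arg); (14,9,fn); (14,13,arg)
step 2: rule r1; match: 0->12, 1->9, 2->7, 3->8, 4->10; deleted nodes 7, 9; deleted edges (9,7,fn); (9,8,arg); (12,9,fn); (12,10,arg); (14,9,fn); added nodes (none); added edges (12,8,arg); (12,10,fn); result: nodes: 2:c3, 4:c3, 5:app, 8:c1, 10:c2, 12:app, 13:c1, 14:app edges: (5,2,arg); (5,4,fn); (12,8,arg); (12,10,fn); (14,13,arg)
final:
nodes: 2:c3, 4:c3, 5:app, 8:c1, 10:c2, 12:app, 13:c1, 14:app
edges: (5,2,arg); (5,4,fn); (12,8,arg); (12,10,fn); (14,13,arg)


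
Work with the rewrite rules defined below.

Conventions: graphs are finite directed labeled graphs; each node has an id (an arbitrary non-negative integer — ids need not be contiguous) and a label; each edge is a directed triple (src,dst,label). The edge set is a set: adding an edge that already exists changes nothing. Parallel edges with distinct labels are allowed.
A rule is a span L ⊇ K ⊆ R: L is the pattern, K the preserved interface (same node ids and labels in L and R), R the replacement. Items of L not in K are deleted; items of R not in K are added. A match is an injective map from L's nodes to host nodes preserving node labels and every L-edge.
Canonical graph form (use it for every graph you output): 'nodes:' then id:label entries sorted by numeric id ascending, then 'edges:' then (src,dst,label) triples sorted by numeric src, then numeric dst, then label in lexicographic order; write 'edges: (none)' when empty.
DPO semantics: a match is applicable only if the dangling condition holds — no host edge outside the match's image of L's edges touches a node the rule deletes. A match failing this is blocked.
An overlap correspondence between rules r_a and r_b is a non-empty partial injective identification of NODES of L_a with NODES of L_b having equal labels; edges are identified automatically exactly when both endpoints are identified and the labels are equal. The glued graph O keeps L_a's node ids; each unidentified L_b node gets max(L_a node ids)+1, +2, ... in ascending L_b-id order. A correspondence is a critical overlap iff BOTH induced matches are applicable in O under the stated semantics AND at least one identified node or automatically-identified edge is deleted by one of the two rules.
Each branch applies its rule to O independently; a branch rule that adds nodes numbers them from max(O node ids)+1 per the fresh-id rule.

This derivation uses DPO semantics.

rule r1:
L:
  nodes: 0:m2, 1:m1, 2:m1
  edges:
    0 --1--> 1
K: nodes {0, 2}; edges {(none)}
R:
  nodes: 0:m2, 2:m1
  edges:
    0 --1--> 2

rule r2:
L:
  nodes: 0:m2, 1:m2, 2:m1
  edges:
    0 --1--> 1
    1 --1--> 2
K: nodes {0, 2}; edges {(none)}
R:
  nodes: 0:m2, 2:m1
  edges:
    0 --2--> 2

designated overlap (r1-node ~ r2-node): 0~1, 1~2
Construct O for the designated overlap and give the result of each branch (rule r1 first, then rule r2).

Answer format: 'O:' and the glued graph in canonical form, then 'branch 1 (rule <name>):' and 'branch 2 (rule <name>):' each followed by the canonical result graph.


O:
nodes: 0:m2, 1:m1, 2:m1, 3:m2
edges: (0,1,1); (3,0,1)
branch 1 (rule r1):
nodes: 0:m2, 2:m1, 3:m2
edges: (0,2,1); (3,0,1)
branch 2 (rule r2):
nodes: 1:m1, 2:m1, 3:m2
edges: (3,1,2)
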